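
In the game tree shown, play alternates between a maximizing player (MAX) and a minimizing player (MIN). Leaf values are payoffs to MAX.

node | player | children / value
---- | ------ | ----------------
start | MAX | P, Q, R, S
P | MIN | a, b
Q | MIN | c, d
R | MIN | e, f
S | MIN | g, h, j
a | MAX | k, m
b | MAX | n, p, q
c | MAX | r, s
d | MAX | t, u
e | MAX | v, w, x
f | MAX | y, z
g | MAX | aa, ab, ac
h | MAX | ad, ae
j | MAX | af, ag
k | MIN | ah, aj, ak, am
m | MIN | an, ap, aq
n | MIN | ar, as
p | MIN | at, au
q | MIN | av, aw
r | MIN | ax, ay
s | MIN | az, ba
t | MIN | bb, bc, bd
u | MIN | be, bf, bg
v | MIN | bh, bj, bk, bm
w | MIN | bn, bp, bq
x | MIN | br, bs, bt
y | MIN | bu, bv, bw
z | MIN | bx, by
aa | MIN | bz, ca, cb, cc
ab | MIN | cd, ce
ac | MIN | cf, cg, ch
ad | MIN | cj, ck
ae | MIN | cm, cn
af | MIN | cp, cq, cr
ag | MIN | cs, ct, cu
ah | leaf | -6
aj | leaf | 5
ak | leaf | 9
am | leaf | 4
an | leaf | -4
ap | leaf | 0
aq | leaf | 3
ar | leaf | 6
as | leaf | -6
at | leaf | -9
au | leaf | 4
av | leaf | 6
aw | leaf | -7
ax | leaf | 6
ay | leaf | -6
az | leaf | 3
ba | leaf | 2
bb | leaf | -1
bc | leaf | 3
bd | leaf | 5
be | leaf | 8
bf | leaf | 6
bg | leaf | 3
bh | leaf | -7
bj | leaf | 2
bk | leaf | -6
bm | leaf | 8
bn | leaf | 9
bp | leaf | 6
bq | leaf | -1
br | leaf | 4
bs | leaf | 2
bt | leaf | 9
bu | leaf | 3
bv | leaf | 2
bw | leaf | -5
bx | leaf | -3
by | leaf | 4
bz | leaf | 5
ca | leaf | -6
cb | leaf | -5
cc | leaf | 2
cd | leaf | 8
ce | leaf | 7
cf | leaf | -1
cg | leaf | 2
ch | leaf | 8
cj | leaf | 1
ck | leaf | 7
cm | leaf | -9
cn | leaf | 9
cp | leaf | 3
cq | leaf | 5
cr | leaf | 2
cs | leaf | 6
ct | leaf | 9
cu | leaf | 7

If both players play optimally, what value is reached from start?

2

k (MIN): min(-6, 5, 9, 4) = -6
m (MIN): min(-4, 0, 3) = -4
a (MAX): max(-6, -4) = -4
n (MIN): min(6, -6) = -6
p (MIN): min(-9, 4) = -9
q (MIN): min(6, -7) = -7
b (MAX): max(-6, -9, -7) = -6
P (MIN): min(-4, -6) = -6
r (MIN): min(6, -6) = -6
s (MIN): min(3, 2) = 2
c (MAX): max(-6, 2) = 2
t (MIN): min(-1, 3, 5) = -1
u (MIN): min(8, 6, 3) = 3
d (MAX): max(-1, 3) = 3
Q (MIN): min(2, 3) = 2
v (MIN): min(-7, 2, -6, 8) = -7
w (MIN): min(9, 6, -1) = -1
x (MIN): min(4, 2, 9) = 2
e (MAX): max(-7, -1, 2) = 2
y (MIN): min(3, 2, -5) = -5
z (MIN): min(-3, 4) = -3
f (MAX): max(-5, -3) = -3
R (MIN): min(2, -3) = -3
aa (MIN): min(5, -6, -5, 2) = -6
ab (MIN): min(8, 7) = 7
ac (MIN): min(-1, 2, 8) = -1
g (MAX): max(-6, 7, -1) = 7
ad (MIN): min(1, 7) = 1
ae (MIN): min(-9, 9) = -9
h (MAX): max(1, -9) = 1
af (MIN): min(3, 5, 2) = 2
ag (MIN): min(6, 9, 7) = 6
j (MAX): max(2, 6) = 6
S (MIN): min(7, 1, 6) = 1
start (MAX): max(-6, 2, -3, 1) = 2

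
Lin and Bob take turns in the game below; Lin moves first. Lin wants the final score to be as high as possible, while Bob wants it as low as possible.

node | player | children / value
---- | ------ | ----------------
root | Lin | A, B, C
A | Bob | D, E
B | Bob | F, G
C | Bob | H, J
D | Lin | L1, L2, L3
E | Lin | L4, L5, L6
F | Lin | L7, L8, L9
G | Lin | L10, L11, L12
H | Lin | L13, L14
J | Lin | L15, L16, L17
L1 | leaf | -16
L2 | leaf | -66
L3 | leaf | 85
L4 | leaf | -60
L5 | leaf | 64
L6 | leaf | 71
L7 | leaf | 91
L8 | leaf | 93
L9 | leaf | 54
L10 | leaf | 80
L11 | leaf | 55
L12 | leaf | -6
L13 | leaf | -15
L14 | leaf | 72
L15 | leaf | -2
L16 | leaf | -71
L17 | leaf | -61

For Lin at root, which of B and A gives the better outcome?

B

F (Lin): max(91, 93, 54) = 93
G (Lin): max(80, 55, -6) = 80
B (Bob): min(93, 80) = 80
D (Lin): max(-16, -66, 85) = 85
E (Lin): max(-60, 64, 71) = 71
A (Bob): min(85, 71) = 71
Lin prefers the higher value; B=80, A=71. B is better since 80 > 71.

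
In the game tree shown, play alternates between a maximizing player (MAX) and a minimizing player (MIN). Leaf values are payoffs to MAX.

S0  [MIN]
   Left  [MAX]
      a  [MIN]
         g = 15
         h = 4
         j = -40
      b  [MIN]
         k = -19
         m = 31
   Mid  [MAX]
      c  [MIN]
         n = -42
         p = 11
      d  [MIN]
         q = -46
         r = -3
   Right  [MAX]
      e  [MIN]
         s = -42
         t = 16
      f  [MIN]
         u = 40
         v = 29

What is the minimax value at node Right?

e (MIN): min(-42, 16) = -42
f (MIN): min(40, 29) = 29
Right (MAX): max(-42, 29) = 29

29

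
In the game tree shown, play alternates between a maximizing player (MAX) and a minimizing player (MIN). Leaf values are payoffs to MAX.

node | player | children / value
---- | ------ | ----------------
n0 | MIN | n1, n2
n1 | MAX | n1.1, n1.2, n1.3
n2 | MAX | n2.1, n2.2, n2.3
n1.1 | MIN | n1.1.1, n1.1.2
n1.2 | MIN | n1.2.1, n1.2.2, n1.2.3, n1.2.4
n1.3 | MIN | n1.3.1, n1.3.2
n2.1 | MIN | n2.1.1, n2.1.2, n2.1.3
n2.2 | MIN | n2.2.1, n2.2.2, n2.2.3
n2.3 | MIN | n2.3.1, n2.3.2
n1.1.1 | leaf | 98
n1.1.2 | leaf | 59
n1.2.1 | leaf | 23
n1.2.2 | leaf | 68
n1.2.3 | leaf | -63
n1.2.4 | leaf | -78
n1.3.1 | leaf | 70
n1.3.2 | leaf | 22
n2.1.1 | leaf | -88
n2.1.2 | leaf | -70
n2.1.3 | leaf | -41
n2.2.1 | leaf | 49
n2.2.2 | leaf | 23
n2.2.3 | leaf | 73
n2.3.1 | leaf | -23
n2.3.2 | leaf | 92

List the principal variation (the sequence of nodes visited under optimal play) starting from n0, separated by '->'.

n0 -> n2 -> n2.2 -> n2.2.2

n1.1 (MIN): min(98, 59) = 59
n1.2 (MIN): min(23, 68, -63, -78) = -78
n1.3 (MIN): min(70, 22) = 22
n1 (MAX): max(59, -78, 22) = 59
n2.1 (MIN): min(-88, -70, -41) = -88
n2.2 (MIN): min(49, 23, 73) = 23
n2.3 (MIN): min(-23, 92) = -23
n2 (MAX): max(-88, 23, -23) = 23
n0 (MIN): min(59, 23) = 23
At n0, MIN picks n2 (lowest: 23).
At n2, MAX picks n2.2 (highest: 23).
At n2.2, MIN picks n2.2.2 (lowest: 23).
Terminal value 23.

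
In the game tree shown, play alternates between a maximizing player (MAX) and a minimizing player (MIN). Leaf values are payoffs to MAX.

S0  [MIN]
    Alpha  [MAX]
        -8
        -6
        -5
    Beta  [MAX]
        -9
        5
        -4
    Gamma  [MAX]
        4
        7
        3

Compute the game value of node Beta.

Beta (MAX): max(-9, 5, -4) = 5

5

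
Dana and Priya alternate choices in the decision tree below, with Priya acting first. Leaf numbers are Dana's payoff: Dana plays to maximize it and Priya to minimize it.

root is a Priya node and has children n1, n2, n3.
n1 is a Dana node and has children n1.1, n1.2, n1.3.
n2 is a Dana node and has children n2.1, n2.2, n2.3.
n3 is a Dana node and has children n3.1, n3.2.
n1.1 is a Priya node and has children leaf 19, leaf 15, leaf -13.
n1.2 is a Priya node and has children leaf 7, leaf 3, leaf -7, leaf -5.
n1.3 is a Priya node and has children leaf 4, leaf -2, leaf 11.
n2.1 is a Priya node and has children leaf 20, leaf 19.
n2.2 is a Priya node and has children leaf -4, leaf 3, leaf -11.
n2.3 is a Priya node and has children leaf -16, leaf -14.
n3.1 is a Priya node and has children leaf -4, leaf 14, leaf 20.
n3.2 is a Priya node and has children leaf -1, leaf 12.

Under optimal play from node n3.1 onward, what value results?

n3.1 (Priya): min(-4, 14, 20) = -4

-4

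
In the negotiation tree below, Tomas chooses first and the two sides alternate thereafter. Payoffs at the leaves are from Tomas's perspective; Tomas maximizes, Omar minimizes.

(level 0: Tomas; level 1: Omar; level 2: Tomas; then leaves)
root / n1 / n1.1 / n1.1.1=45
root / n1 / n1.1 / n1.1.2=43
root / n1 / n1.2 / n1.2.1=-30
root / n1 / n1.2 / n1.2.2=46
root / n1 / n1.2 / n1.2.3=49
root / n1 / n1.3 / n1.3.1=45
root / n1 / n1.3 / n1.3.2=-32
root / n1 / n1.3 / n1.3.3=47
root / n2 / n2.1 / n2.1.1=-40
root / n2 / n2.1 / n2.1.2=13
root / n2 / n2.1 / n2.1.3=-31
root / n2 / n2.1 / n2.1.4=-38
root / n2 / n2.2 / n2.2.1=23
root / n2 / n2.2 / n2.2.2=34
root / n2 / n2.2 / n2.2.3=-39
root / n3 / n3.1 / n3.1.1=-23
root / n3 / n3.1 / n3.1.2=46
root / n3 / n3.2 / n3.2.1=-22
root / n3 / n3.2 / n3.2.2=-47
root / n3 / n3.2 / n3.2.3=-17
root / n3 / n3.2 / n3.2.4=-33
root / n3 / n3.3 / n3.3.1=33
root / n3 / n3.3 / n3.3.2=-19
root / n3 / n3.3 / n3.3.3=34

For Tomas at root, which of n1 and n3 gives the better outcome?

n1

n1.1 (Tomas): max(45, 43) = 45
n1.2 (Tomas): max(-30, 46, 49) = 49
n1.3 (Tomas): max(45, -32, 47) = 47
n1 (Omar): min(45, 49, 47) = 45
n3.1 (Tomas): max(-23, 46) = 46
n3.2 (Tomas): max(-22, -47, -17, -33) = -17
n3.3 (Tomas): max(33, -19, 34) = 34
n3 (Omar): min(46, -17, 34) = -17
Tomas prefers the higher value; n1=45, n3=-17. n1 is better since 45 > -17.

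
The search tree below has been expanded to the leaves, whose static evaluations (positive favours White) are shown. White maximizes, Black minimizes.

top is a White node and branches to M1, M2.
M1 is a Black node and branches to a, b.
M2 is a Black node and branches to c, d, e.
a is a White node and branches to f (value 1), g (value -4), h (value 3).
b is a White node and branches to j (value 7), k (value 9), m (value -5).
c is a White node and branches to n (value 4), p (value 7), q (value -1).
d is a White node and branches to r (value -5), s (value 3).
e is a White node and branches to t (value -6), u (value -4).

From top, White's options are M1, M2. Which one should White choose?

a (White): max(1, -4, 3) = 3
b (White): max(7, 9, -5) = 9
M1 (Black): min(3, 9) = 3
c (White): max(4, 7, -1) = 7
d (White): max(-5, 3) = 3
e (White): max(-6, -4) = -4
M2 (Black): min(7, 3, -4) = -4
top (White): max(3, -4) = 3
White at top wants the highest of {M1=3, M2=-4}, so chooses M1.

M1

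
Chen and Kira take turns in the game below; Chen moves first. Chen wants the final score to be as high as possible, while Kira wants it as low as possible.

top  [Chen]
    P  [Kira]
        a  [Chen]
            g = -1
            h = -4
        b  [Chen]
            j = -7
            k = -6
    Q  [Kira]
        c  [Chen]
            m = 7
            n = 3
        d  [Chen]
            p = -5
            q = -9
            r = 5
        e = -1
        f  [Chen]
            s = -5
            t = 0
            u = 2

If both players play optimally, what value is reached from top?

-1

a (Chen): max(-1, -4) = -1
b (Chen): max(-7, -6) = -6
P (Kira): min(-1, -6) = -6
c (Chen): max(7, 3) = 7
d (Chen): max(-5, -9, 5) = 5
f (Chen): max(-5, 0, 2) = 2
Q (Kira): min(7, 5, -1, 2) = -1
top (Chen): max(-6, -1) = -1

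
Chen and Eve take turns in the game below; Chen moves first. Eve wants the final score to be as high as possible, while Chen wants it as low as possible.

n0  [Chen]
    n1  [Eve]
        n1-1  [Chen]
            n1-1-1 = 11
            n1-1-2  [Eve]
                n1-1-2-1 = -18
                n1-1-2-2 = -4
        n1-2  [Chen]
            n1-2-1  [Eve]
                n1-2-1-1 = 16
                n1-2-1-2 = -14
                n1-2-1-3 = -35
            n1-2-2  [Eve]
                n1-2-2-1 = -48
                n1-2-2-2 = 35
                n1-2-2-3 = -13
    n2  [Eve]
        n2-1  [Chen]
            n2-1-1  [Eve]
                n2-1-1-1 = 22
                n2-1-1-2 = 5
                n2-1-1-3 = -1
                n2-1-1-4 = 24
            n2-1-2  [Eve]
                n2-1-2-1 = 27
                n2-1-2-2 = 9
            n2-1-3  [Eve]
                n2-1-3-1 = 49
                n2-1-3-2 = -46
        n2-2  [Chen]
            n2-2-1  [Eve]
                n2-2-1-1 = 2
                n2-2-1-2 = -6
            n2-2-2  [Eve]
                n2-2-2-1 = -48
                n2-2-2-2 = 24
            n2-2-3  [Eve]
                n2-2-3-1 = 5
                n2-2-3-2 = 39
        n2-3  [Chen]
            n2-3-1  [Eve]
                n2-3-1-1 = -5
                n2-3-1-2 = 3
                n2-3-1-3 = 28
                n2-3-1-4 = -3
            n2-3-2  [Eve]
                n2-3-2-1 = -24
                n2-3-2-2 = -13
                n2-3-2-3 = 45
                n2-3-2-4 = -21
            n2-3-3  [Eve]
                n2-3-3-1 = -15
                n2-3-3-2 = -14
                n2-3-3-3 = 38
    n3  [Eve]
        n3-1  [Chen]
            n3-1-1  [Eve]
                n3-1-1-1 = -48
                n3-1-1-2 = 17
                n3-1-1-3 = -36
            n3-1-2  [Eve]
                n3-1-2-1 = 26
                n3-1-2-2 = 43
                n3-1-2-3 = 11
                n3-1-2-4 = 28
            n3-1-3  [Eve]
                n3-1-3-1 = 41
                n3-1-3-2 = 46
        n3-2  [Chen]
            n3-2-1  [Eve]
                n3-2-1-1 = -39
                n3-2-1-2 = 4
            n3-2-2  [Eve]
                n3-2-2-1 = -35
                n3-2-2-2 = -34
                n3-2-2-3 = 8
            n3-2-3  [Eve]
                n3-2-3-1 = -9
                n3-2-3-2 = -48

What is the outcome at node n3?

n3-1-1 (Eve): max(-48, 17, -36) = 17
n3-1-2 (Eve): max(26, 43, 11, 28) = 43
n3-1-3 (Eve): max(41, 46) = 46
n3-1 (Chen): min(17, 43, 46) = 17
n3-2-1 (Eve): max(-39, 4) = 4
n3-2-2 (Eve): max(-35, -34, 8) = 8
n3-2-3 (Eve): max(-9, -48) = -9
n3-2 (Chen): min(4, 8, -9) = -9
n3 (Eve): max(17, -9) = 17

17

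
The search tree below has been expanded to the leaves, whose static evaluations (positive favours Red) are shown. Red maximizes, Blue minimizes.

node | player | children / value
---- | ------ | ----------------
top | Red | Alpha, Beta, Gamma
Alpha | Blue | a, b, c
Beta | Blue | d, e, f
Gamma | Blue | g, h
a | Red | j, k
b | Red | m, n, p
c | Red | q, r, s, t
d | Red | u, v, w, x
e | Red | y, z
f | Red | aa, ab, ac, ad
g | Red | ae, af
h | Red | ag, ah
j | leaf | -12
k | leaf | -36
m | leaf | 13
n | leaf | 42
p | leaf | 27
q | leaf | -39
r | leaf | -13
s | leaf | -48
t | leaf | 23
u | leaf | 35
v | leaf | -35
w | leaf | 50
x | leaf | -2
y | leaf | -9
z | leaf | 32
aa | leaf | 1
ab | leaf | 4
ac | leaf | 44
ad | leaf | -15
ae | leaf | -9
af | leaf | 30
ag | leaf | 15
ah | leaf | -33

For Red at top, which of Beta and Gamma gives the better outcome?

Beta

d (Red): max(35, -35, 50, -2) = 50
e (Red): max(-9, 32) = 32
f (Red): max(1, 4, 44, -15) = 44
Beta (Blue): min(50, 32, 44) = 32
g (Red): max(-9, 30) = 30
h (Red): max(15, -33) = 15
Gamma (Blue): min(30, 15) = 15
Red prefers the higher value; Beta=32, Gamma=15. Beta is better since 32 > 15.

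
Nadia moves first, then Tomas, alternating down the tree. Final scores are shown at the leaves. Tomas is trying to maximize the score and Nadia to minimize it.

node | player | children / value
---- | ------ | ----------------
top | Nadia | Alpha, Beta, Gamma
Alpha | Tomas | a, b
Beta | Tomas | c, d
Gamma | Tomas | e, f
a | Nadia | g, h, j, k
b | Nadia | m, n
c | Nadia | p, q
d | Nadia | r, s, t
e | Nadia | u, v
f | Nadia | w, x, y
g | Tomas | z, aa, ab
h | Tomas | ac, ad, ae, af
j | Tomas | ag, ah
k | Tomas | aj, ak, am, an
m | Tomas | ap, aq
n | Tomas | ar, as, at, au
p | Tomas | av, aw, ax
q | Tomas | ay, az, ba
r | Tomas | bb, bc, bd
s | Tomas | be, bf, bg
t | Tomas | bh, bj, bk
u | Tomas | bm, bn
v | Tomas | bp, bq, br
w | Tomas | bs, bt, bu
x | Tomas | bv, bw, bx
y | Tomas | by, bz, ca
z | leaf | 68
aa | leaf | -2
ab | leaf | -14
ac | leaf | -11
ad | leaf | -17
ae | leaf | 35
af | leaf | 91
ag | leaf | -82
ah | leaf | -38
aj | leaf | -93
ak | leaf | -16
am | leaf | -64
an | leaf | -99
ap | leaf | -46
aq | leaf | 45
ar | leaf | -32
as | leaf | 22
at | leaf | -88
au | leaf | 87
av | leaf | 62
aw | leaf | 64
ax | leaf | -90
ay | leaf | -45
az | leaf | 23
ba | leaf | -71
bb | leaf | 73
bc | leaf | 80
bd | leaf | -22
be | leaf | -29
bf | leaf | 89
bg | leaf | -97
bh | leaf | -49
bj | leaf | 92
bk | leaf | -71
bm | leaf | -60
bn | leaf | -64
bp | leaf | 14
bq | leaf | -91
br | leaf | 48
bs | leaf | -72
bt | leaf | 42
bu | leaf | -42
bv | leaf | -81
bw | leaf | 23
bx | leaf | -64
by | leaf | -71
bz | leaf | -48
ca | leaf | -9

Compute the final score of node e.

u (Tomas): max(-60, -64) = -60
v (Tomas): max(14, -91, 48) = 48
e (Nadia): min(-60, 48) = -60

-60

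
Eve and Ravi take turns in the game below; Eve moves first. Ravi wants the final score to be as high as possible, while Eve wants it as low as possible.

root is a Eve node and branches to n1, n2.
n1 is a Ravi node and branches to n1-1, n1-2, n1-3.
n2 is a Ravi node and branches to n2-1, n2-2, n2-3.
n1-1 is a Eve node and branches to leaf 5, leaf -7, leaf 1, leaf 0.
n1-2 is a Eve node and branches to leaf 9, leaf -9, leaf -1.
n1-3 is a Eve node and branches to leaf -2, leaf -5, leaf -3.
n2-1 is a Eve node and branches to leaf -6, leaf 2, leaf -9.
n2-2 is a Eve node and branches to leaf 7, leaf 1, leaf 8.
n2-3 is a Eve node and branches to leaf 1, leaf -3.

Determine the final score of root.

n1-1 (Eve): min(5, -7, 1, 0) = -7
n1-2 (Eve): min(9, -9, -1) = -9
n1-3 (Eve): min(-2, -5, -3) = -5
n1 (Ravi): max(-7, -9, -5) = -5
n2-1 (Eve): min(-6, 2, -9) = -9
n2-2 (Eve): min(7, 1, 8) = 1
n2-3 (Eve): min(1, -3) = -3
n2 (Ravi): max(-9, 1, -3) = 1
root (Eve): min(-5, 1) = -5

-5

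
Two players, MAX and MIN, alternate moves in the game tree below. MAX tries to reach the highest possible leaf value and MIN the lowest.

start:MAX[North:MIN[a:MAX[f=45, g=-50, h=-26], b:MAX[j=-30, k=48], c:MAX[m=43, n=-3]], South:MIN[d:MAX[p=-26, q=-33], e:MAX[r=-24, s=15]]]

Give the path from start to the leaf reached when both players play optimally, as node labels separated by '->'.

a (MAX): max(45, -50, -26) = 45
b (MAX): max(-30, 48) = 48
c (MAX): max(43, -3) = 43
North (MIN): min(45, 48, 43) = 43
d (MAX): max(-26, -33) = -26
e (MAX): max(-24, 15) = 15
South (MIN): min(-26, 15) = -26
start (MAX): max(43, -26) = 43
At start, MAX picks North (highest: 43).
At North, MIN picks c (lowest: 43).
At c, MAX picks m (highest: 43).
Terminal value 43.

start -> North -> c -> m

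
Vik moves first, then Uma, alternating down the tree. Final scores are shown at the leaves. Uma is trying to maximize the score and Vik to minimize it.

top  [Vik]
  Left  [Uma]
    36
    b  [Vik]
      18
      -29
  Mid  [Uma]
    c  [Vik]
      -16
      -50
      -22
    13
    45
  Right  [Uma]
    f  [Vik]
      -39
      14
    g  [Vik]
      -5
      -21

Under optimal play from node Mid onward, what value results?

c (Vik): min(-16, -50, -22) = -50
Mid (Uma): max(-50, 13, 45) = 45

45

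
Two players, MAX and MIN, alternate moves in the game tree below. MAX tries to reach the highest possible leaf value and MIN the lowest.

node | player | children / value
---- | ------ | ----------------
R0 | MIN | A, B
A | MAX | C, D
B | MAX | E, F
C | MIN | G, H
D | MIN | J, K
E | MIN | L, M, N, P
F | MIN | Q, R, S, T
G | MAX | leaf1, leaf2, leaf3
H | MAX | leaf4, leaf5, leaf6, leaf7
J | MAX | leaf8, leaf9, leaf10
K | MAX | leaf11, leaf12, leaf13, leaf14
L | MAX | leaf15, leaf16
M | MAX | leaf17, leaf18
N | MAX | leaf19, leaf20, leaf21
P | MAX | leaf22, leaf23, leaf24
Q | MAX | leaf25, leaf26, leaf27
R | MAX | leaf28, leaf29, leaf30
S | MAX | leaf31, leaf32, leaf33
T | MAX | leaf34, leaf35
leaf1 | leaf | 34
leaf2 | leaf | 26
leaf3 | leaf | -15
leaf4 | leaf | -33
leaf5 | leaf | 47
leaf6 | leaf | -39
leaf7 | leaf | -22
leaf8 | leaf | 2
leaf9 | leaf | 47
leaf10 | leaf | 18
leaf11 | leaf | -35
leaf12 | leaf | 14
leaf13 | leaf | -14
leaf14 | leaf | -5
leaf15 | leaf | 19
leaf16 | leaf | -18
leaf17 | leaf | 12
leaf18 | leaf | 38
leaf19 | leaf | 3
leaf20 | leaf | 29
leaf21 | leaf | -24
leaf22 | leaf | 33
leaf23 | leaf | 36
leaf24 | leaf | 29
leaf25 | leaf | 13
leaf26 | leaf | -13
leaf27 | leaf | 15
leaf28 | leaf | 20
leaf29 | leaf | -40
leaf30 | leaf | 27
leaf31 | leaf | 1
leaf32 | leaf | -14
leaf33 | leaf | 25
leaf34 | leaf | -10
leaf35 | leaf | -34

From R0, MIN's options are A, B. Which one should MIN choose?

G (MAX): max(34, 26, -15) = 34
H (MAX): max(-33, 47, -39, -22) = 47
C (MIN): min(34, 47) = 34
J (MAX): max(2, 47, 18) = 47
K (MAX): max(-35, 14, -14, -5) = 14
D (MIN): min(47, 14) = 14
A (MAX): max(34, 14) = 34
L (MAX): max(19, -18) = 19
M (MAX): max(12, 38) = 38
N (MAX): max(3, 29, -24) = 29
P (MAX): max(33, 36, 29) = 36
E (MIN): min(19, 38, 29, 36) = 19
Q (MAX): max(13, -13, 15) = 15
R (MAX): max(20, -40, 27) = 27
S (MAX): max(1, -14, 25) = 25
T (MAX): max(-10, -34) = -10
F (MIN): min(15, 27, 25, -10) = -10
B (MAX): max(19, -10) = 19
R0 (MIN): min(34, 19) = 19
MIN at R0 wants the lowest of {A=34, B=19}, so chooses B.

B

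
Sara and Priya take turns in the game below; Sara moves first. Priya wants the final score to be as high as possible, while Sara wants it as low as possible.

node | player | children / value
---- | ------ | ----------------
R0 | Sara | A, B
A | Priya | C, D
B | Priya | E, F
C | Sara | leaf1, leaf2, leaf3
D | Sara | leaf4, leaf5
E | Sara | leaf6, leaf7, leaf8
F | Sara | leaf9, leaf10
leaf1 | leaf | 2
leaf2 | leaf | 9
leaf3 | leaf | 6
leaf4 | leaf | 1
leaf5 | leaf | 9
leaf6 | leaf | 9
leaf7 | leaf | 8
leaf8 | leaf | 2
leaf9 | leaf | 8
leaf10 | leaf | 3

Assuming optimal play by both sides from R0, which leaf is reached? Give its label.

C (Sara): min(2, 9, 6) = 2
D (Sara): min(1, 9) = 1
A (Priya): max(2, 1) = 2
E (Sara): min(9, 8, 2) = 2
F (Sara): min(8, 3) = 3
B (Priya): max(2, 3) = 3
R0 (Sara): min(2, 3) = 2
At R0, Sara picks A (lowest: 2).
At A, Priya picks C (highest: 2).
At C, Sara picks leaf1 (lowest: 2).
Terminal value 2.

leaf1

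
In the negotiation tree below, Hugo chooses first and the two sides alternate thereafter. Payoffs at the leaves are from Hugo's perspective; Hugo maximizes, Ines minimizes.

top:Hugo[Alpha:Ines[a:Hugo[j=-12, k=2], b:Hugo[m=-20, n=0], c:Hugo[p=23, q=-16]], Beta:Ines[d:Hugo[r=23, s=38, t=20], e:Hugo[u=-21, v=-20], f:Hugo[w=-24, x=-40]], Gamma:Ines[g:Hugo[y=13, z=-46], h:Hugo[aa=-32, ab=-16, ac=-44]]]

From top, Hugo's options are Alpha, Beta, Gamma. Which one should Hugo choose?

Alpha

a (Hugo): max(-12, 2) = 2
b (Hugo): max(-20, 0) = 0
c (Hugo): max(23, -16) = 23
Alpha (Ines): min(2, 0, 23) = 0
d (Hugo): max(23, 38, 20) = 38
e (Hugo): max(-21, -20) = -20
f (Hugo): max(-24, -40) = -24
Beta (Ines): min(38, -20, -24) = -24
g (Hugo): max(13, -46) = 13
h (Hugo): max(-32, -16, -44) = -16
Gamma (Ines): min(13, -16) = -16
top (Hugo): max(0, -24, -16) = 0
Hugo at top wants the highest of {Alpha=0, Beta=-24, Gamma=-16}, so chooses Alpha.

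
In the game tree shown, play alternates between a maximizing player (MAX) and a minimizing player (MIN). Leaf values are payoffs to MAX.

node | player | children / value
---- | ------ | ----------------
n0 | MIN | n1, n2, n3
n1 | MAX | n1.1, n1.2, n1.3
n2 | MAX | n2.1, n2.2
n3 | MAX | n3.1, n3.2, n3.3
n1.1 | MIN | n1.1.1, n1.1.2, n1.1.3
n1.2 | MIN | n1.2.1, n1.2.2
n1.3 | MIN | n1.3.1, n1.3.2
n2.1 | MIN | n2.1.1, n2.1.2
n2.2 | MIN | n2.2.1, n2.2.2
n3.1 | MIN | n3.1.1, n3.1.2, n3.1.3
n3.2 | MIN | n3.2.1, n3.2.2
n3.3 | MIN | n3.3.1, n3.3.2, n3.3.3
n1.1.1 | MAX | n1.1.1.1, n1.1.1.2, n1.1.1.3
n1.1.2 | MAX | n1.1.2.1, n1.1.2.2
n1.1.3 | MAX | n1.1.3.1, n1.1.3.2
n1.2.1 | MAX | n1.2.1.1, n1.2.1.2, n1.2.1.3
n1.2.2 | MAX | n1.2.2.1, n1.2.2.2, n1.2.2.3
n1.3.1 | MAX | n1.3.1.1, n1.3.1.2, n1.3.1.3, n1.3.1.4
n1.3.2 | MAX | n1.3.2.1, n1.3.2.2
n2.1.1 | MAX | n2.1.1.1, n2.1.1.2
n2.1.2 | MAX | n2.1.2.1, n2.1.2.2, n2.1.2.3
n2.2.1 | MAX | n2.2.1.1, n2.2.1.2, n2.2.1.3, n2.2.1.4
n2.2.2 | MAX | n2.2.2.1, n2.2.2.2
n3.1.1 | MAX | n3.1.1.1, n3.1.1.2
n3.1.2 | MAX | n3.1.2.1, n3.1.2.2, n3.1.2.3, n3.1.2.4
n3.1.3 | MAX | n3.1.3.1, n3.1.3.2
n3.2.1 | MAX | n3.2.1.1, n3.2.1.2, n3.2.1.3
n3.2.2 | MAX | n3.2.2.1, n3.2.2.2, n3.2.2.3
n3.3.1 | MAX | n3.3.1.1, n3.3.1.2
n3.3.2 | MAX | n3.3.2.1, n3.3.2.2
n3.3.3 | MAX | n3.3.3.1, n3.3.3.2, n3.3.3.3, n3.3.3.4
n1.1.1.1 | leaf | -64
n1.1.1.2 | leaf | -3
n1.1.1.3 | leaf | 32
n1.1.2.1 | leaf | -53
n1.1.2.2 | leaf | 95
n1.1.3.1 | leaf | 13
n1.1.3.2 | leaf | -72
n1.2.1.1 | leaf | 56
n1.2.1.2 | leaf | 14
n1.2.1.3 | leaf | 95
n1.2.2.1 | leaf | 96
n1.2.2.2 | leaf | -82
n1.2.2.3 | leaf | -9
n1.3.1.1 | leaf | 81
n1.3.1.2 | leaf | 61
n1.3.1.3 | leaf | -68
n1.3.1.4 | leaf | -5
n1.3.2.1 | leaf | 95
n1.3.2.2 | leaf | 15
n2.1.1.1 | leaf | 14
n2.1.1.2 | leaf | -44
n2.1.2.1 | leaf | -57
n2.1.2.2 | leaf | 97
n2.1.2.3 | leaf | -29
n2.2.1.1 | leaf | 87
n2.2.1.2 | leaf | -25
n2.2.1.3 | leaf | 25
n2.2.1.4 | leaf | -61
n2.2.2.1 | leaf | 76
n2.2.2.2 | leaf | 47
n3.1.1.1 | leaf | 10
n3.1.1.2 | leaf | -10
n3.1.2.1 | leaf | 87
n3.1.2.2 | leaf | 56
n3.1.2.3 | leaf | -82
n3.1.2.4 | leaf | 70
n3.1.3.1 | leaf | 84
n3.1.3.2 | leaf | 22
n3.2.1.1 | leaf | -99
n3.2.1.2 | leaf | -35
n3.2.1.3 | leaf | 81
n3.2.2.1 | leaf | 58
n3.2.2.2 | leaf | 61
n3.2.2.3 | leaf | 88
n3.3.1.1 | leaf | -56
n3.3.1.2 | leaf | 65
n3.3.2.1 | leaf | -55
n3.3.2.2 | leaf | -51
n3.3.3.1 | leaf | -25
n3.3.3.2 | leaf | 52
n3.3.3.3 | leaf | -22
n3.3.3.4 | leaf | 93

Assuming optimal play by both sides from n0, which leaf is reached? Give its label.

n2.2.2.1

n1.1.1 (MAX): max(-64, -3, 32) = 32
n1.1.2 (MAX): max(-53, 95) = 95
n1.1.3 (MAX): max(13, -72) = 13
n1.1 (MIN): min(32, 95, 13) = 13
n1.2.1 (MAX): max(56, 14, 95) = 95
n1.2.2 (MAX): max(96, -82, -9) = 96
n1.2 (MIN): min(95, 96) = 95
n1.3.1 (MAX): max(81, 61, -68, -5) = 81
n1.3.2 (MAX): max(95, 15) = 95
n1.3 (MIN): min(81, 95) = 81
n1 (MAX): max(13, 95, 81) = 95
n2.1.1 (MAX): max(14, -44) = 14
n2.1.2 (MAX): max(-57, 97, -29) = 97
n2.1 (MIN): min(14, 97) = 14
n2.2.1 (MAX): max(87, -25, 25, -61) = 87
n2.2.2 (MAX): max(76, 47) = 76
n2.2 (MIN): min(87, 76) = 76
n2 (MAX): max(14, 76) = 76
n3.1.1 (MAX): max(10, -10) = 10
n3.1.2 (MAX): max(87, 56, -82, 70) = 87
n3.1.3 (MAX): max(84, 22) = 84
n3.1 (MIN): min(10, 87, 84) = 10
n3.2.1 (MAX): max(-99, -35, 81) = 81
n3.2.2 (MAX): max(58, 61, 88) = 88
n3.2 (MIN): min(81, 88) = 81
n3.3.1 (MAX): max(-56, 65) = 65
n3.3.2 (MAX): max(-55, -51) = -51
n3.3.3 (MAX): max(-25, 52, -22, 93) = 93
n3.3 (MIN): min(65, -51, 93) = -51
n3 (MAX): max(10, 81, -51) = 81
n0 (MIN): min(95, 76, 81) = 76
At n0, MIN picks n2 (lowest: 76).
At n2, MAX picks n2.2 (highest: 76).
At n2.2, MIN picks n2.2.2 (lowest: 76).
At n2.2.2, MAX picks n2.2.2.1 (highest: 76).
Terminal value 76.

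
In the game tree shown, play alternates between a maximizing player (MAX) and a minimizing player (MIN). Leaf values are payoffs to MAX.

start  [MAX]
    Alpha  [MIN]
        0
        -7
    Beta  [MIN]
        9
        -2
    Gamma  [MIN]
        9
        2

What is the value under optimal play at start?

Alpha (MIN): min(0, -7) = -7
Beta (MIN): min(9, -2) = -2
Gamma (MIN): min(9, 2) = 2
start (MAX): max(-7, -2, 2) = 2

2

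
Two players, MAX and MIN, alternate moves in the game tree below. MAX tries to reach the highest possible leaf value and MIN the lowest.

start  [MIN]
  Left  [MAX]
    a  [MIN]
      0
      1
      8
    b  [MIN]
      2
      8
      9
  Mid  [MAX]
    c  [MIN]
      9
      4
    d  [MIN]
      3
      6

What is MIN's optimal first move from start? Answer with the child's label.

a (MIN): min(0, 1, 8) = 0
b (MIN): min(2, 8, 9) = 2
Left (MAX): max(0, 2) = 2
c (MIN): min(9, 4) = 4
d (MIN): min(3, 6) = 3
Mid (MAX): max(4, 3) = 4
start (MIN): min(2, 4) = 2
MIN at start wants the lowest of {Left=2, Mid=4}, so chooses Left.

Left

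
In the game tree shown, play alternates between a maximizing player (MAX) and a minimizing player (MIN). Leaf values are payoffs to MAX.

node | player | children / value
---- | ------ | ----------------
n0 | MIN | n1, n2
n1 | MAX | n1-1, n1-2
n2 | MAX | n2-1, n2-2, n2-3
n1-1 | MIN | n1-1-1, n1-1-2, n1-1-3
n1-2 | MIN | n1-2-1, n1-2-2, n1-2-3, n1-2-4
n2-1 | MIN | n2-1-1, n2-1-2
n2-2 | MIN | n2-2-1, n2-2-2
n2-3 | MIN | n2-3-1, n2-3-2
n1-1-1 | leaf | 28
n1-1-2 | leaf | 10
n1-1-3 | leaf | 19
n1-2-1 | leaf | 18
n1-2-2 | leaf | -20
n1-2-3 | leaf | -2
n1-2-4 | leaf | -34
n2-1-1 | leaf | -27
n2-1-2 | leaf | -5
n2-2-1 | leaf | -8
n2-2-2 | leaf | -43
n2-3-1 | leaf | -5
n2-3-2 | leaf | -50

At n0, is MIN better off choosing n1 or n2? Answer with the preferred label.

n2

n1-1 (MIN): min(28, 10, 19) = 10
n1-2 (MIN): min(18, -20, -2, -34) = -34
n1 (MAX): max(10, -34) = 10
n2-1 (MIN): min(-27, -5) = -27
n2-2 (MIN): min(-8, -43) = -43
n2-3 (MIN): min(-5, -50) = -50
n2 (MAX): max(-27, -43, -50) = -27
MIN prefers the lower value; n1=10, n2=-27. n2 is better since -27 < 10.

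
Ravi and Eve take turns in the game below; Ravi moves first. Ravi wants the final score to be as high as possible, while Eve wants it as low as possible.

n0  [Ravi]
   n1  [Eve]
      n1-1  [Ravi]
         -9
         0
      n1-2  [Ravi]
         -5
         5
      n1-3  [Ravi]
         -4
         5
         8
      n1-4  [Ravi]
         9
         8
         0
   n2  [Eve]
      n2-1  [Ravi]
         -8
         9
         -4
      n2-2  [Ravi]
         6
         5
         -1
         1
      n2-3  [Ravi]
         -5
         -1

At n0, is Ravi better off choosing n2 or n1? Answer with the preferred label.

n2-1 (Ravi): max(-8, 9, -4) = 9
n2-2 (Ravi): max(6, 5, -1, 1) = 6
n2-3 (Ravi): max(-5, -1) = -1
n2 (Eve): min(9, 6, -1) = -1
n1-1 (Ravi): max(-9, 0) = 0
n1-2 (Ravi): max(-5, 5) = 5
n1-3 (Ravi): max(-4, 5, 8) = 8
n1-4 (Ravi): max(9, 8, 0) = 9
n1 (Eve): min(0, 5, 8, 9) = 0
Ravi prefers the higher value; n2=-1, n1=0. n1 is better since 0 > -1.

n1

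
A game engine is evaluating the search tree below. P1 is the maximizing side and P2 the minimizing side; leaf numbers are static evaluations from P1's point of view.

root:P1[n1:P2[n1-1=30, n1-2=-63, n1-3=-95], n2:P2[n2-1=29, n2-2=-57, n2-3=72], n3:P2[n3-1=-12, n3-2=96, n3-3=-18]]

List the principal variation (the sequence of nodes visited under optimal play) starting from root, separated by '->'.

root -> n3 -> n3-3

n1 (P2): min(30, -63, -95) = -95
n2 (P2): min(29, -57, 72) = -57
n3 (P2): min(-12, 96, -18) = -18
root (P1): max(-95, -57, -18) = -18
At root, P1 picks n3 (highest: -18).
At n3, P2 picks n3-3 (lowest: -18).
Terminal value -18.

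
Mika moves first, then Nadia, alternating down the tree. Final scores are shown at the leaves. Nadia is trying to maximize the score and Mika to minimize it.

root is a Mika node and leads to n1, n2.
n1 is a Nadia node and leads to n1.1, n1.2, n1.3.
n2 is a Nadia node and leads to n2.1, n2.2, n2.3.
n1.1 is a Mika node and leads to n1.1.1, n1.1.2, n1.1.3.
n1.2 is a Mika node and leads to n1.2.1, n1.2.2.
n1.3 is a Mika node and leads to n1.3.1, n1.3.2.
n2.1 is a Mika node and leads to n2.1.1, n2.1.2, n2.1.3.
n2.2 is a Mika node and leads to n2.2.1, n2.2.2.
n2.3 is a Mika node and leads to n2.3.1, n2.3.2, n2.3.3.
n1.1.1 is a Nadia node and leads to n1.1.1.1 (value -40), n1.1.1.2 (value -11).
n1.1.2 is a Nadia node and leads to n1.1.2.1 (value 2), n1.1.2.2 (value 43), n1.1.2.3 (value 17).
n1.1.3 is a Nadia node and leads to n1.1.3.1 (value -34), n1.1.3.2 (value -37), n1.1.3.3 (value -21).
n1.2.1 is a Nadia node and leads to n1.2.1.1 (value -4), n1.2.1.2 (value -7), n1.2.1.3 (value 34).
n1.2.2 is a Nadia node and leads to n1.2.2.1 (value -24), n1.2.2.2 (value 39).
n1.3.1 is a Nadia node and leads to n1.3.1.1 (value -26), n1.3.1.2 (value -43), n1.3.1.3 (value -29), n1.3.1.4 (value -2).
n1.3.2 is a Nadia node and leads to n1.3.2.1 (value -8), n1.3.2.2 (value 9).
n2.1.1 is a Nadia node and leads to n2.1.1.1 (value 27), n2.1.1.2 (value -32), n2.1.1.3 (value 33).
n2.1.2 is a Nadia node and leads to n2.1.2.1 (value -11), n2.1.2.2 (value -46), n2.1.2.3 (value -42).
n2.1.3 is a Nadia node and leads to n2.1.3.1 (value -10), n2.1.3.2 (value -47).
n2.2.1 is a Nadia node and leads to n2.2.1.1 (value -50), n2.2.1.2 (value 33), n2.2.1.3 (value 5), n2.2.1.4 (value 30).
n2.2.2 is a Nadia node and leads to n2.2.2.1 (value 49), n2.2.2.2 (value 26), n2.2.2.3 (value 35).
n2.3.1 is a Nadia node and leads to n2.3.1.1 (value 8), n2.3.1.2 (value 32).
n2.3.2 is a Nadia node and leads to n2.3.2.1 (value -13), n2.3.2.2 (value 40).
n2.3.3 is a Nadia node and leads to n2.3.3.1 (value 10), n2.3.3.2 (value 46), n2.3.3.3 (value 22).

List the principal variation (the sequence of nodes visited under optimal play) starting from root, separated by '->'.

root -> n2 -> n2.2 -> n2.2.1 -> n2.2.1.2

n1.1.1 (Nadia): max(-40, -11) = -11
n1.1.2 (Nadia): max(2, 43, 17) = 43
n1.1.3 (Nadia): max(-34, -37, -21) = -21
n1.1 (Mika): min(-11, 43, -21) = -21
n1.2.1 (Nadia): max(-4, -7, 34) = 34
n1.2.2 (Nadia): max(-24, 39) = 39
n1.2 (Mika): min(34, 39) = 34
n1.3.1 (Nadia): max(-26, -43, -29, -2) = -2
n1.3.2 (Nadia): max(-8, 9) = 9
n1.3 (Mika): min(-2, 9) = -2
n1 (Nadia): max(-21, 34, -2) = 34
n2.1.1 (Nadia): max(27, -32, 33) = 33
n2.1.2 (Nadia): max(-11, -46, -42) = -11
n2.1.3 (Nadia): max(-10, -47) = -10
n2.1 (Mika): min(33, -11, -10) = -11
n2.2.1 (Nadia): max(-50, 33, 5, 30) = 33
n2.2.2 (Nadia): max(49, 26, 35) = 49
n2.2 (Mika): min(33, 49) = 33
n2.3.1 (Nadia): max(8, 32) = 32
n2.3.2 (Nadia): max(-13, 40) = 40
n2.3.3 (Nadia): max(10, 46, 22) = 46
n2.3 (Mika): min(32, 40, 46) = 32
n2 (Nadia): max(-11, 33, 32) = 33
root (Mika): min(34, 33) = 33
At root, Mika picks n2 (lowest: 33).
At n2, Nadia picks n2.2 (highest: 33).
At n2.2, Mika picks n2.2.1 (lowest: 33).
At n2.2.1, Nadia picks n2.2.1.2 (highest: 33).
Terminal value 33.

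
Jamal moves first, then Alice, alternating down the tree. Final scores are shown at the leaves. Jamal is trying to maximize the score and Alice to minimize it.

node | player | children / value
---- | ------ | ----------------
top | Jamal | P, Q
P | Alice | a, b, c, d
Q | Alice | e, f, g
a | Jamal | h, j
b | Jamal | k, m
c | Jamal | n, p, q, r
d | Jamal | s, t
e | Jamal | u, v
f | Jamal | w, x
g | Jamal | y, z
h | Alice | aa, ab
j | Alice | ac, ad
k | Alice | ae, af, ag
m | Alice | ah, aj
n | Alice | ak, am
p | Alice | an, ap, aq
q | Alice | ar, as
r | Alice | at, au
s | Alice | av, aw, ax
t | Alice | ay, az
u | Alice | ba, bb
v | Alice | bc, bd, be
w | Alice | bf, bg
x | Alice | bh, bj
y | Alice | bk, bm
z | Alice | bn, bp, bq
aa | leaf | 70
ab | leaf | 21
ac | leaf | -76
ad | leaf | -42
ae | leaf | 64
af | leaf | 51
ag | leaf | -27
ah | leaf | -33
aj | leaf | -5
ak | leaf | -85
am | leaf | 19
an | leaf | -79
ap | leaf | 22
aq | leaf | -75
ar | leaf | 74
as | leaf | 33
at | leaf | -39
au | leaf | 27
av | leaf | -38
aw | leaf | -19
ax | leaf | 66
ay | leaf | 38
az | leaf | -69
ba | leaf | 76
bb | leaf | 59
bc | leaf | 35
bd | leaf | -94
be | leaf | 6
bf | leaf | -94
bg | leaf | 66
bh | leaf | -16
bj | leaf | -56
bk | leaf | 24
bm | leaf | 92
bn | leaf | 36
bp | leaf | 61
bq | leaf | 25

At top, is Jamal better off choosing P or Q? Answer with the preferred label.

P

h (Alice): min(70, 21) = 21
j (Alice): min(-76, -42) = -76
a (Jamal): max(21, -76) = 21
k (Alice): min(64, 51, -27) = -27
m (Alice): min(-33, -5) = -33
b (Jamal): max(-27, -33) = -27
n (Alice): min(-85, 19) = -85
p (Alice): min(-79, 22, -75) = -79
q (Alice): min(74, 33) = 33
r (Alice): min(-39, 27) = -39
c (Jamal): max(-85, -79, 33, -39) = 33
s (Alice): min(-38, -19, 66) = -38
t (Alice): min(38, -69) = -69
d (Jamal): max(-38, -69) = -38
P (Alice): min(21, -27, 33, -38) = -38
u (Alice): min(76, 59) = 59
v (Alice): min(35, -94, 6) = -94
e (Jamal): max(59, -94) = 59
w (Alice): min(-94, 66) = -94
x (Alice): min(-16, -56) = -56
f (Jamal): max(-94, -56) = -56
y (Alice): min(24, 92) = 24
z (Alice): min(36, 61, 25) = 25
g (Jamal): max(24, 25) = 25
Q (Alice): min(59, -56, 25) = -56
Jamal prefers the higher value; P=-38, Q=-56. P is better since -38 > -56.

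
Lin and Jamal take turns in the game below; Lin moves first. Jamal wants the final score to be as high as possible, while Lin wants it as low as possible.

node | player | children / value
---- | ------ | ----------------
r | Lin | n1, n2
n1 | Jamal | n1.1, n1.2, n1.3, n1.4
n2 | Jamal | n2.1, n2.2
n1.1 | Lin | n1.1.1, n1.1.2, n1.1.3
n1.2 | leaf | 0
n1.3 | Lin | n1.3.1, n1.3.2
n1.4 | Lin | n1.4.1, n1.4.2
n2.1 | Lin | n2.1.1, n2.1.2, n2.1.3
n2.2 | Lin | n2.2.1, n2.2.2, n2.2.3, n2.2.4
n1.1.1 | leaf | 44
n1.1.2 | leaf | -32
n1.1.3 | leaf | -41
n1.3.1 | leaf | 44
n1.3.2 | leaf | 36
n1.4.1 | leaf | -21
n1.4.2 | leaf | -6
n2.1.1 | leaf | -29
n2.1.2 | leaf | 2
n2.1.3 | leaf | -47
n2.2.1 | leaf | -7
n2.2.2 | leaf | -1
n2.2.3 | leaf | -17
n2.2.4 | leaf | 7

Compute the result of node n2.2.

n2.2 (Lin): min(-7, -1, -17, 7) = -17

-17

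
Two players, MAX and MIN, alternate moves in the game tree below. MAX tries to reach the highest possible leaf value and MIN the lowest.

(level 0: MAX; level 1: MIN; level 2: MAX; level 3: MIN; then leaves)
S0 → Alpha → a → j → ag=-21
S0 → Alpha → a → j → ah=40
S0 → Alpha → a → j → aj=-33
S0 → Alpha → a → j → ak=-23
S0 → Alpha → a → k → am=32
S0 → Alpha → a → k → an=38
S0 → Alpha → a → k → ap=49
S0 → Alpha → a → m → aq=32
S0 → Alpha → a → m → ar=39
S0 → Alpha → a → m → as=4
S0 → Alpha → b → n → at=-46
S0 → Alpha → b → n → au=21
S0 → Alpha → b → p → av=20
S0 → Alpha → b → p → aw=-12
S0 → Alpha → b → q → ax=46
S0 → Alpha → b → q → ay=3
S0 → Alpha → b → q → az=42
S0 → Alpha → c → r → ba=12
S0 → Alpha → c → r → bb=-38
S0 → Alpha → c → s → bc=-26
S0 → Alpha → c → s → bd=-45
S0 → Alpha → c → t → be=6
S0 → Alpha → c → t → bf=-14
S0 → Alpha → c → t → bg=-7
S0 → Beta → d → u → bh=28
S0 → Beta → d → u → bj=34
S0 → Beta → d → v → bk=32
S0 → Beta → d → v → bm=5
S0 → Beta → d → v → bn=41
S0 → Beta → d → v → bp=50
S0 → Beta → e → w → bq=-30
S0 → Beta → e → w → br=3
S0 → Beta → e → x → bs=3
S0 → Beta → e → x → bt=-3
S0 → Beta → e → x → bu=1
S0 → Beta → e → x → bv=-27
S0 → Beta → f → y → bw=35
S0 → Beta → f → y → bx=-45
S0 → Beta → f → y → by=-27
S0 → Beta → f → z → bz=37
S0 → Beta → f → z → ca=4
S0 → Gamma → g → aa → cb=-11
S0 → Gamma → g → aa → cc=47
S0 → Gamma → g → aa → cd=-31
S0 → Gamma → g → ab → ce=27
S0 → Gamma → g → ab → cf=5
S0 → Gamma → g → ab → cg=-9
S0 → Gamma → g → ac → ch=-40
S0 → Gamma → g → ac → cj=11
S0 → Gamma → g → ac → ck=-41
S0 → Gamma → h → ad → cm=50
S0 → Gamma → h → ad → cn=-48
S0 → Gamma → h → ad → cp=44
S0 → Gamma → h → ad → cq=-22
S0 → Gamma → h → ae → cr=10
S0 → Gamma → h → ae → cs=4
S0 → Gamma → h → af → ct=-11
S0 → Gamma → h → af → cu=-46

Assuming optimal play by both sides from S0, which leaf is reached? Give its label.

j (MIN): min(-21, 40, -33, -23) = -33
k (MIN): min(32, 38, 49) = 32
m (MIN): min(32, 39, 4) = 4
a (MAX): max(-33, 32, 4) = 32
n (MIN): min(-46, 21) = -46
p (MIN): min(20, -12) = -12
q (MIN): min(46, 3, 42) = 3
b (MAX): max(-46, -12, 3) = 3
r (MIN): min(12, -38) = -38
s (MIN): min(-26, -45) = -45
t (MIN): min(6, -14, -7) = -14
c (MAX): max(-38, -45, -14) = -14
Alpha (MIN): min(32, 3, -14) = -14
u (MIN): min(28, 34) = 28
v (MIN): min(32, 5, 41, 50) = 5
d (MAX): max(28, 5) = 28
w (MIN): min(-30, 3) = -30
x (MIN): min(3, -3, 1, -27) = -27
e (MAX): max(-30, -27) = -27
y (MIN): min(35, -45, -27) = -45
z (MIN): min(37, 4) = 4
f (MAX): max(-45, 4) = 4
Beta (MIN): min(28, -27, 4) = -27
aa (MIN): min(-11, 47, -31) = -31
ab (MIN): min(27, 5, -9) = -9
ac (MIN): min(-40, 11, -41) = -41
g (MAX): max(-31, -9, -41) = -9
ad (MIN): min(50, -48, 44, -22) = -48
ae (MIN): min(10, 4) = 4
af (MIN): min(-11, -46) = -46
h (MAX): max(-48, 4, -46) = 4
Gamma (MIN): min(-9, 4) = -9
S0 (MAX): max(-14, -27, -9) = -9
At S0, MAX picks Gamma (highest: -9).
At Gamma, MIN picks g (lowest: -9).
At g, MAX picks ab (highest: -9).
At ab, MIN picks cg (lowest: -9).
Terminal value -9.

cg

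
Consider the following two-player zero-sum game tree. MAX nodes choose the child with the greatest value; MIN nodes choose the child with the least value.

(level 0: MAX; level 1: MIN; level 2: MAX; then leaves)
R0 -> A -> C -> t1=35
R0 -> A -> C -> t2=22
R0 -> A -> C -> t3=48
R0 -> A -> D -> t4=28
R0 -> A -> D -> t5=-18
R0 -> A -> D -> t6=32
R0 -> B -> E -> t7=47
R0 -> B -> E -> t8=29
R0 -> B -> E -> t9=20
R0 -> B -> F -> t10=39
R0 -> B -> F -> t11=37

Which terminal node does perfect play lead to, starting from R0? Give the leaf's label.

t10

C (MAX): max(35, 22, 48) = 48
D (MAX): max(28, -18, 32) = 32
A (MIN): min(48, 32) = 32
E (MAX): max(47, 29, 20) = 47
F (MAX): max(39, 37) = 39
B (MIN): min(47, 39) = 39
R0 (MAX): max(32, 39) = 39
At R0, MAX picks B (highest: 39).
At B, MIN picks F (lowest: 39).
At F, MAX picks t10 (highest: 39).
Terminal value 39.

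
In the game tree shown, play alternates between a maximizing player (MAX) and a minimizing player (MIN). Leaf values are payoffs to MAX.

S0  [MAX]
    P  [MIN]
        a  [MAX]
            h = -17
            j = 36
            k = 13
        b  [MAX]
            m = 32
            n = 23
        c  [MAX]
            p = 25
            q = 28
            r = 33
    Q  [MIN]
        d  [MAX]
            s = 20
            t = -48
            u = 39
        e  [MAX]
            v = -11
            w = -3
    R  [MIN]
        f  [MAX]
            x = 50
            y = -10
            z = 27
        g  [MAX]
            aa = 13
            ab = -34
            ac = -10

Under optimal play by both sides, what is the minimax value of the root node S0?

a (MAX): max(-17, 36, 13) = 36
b (MAX): max(32, 23) = 32
c (MAX): max(25, 28, 33) = 33
P (MIN): min(36, 32, 33) = 32
d (MAX): max(20, -48, 39) = 39
e (MAX): max(-11, -3) = -3
Q (MIN): min(39, -3) = -3
f (MAX): max(50, -10, 27) = 50
g (MAX): max(13, -34, -10) = 13
R (MIN): min(50, 13) = 13
S0 (MAX): max(32, -3, 13) = 32

32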